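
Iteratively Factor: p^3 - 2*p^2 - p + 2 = (p - 1)*(p^2 - p - 2) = (p - 1)*(p + 1)*(p - 2)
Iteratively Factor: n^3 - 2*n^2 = (n)*(n^2 - 2*n) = n*(n - 2)*(n)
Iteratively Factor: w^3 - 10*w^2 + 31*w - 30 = (w - 5)*(w^2 - 5*w + 6) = (w - 5)*(w - 2)*(w - 3)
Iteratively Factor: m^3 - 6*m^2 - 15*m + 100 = (m + 4)*(m^2 - 10*m + 25) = (m - 5)*(m + 4)*(m - 5)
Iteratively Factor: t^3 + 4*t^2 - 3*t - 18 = (t + 3)*(t^2 + t - 6) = (t + 3)^2*(t - 2)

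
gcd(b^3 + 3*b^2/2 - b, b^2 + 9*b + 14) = b + 2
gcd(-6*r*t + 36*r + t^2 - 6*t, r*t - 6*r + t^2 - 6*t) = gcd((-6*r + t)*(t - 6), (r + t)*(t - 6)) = t - 6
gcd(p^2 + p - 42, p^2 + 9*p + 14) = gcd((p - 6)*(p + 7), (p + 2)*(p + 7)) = p + 7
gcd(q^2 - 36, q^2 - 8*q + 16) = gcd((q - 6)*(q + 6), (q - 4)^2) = 1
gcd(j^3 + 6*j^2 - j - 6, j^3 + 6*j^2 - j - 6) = j^3 + 6*j^2 - j - 6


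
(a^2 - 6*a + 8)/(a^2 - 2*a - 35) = (-a^2 + 6*a - 8)/(-a^2 + 2*a + 35)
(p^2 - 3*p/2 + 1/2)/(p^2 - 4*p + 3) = (p - 1/2)/(p - 3)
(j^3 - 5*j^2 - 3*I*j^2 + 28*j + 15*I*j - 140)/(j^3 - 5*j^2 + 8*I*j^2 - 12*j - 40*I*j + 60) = (j^2 - 3*I*j + 28)/(j^2 + 8*I*j - 12)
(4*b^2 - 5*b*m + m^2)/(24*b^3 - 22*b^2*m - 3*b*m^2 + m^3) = (4*b - m)/(24*b^2 + 2*b*m - m^2)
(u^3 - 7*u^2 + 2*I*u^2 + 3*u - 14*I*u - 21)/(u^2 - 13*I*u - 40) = (u^3 + u^2*(-7 + 2*I) + u*(3 - 14*I) - 21)/(u^2 - 13*I*u - 40)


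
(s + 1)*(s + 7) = s^2 + 8*s + 7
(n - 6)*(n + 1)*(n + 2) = n^3 - 3*n^2 - 16*n - 12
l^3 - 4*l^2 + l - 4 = (l - 4)*(l - I)*(l + I)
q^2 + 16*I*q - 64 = (q + 8*I)^2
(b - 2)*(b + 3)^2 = b^3 + 4*b^2 - 3*b - 18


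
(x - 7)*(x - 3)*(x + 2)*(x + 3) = x^4 - 5*x^3 - 23*x^2 + 45*x + 126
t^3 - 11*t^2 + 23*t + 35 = (t - 7)*(t - 5)*(t + 1)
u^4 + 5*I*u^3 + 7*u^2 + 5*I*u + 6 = (u - I)^2*(u + I)*(u + 6*I)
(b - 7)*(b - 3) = b^2 - 10*b + 21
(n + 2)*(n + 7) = n^2 + 9*n + 14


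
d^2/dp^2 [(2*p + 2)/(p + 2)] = -4/(p + 2)^3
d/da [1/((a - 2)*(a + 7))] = (-2*a - 5)/(a^4 + 10*a^3 - 3*a^2 - 140*a + 196)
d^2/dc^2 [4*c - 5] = 0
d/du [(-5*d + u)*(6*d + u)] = d + 2*u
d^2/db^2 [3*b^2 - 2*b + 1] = 6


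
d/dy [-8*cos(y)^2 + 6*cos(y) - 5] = 2*(8*cos(y) - 3)*sin(y)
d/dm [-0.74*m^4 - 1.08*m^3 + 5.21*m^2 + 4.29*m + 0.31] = -2.96*m^3 - 3.24*m^2 + 10.42*m + 4.29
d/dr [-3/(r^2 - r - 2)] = 3*(2*r - 1)/(-r^2 + r + 2)^2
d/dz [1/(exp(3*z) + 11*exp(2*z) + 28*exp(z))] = (-3*exp(2*z) - 22*exp(z) - 28)*exp(-z)/(exp(2*z) + 11*exp(z) + 28)^2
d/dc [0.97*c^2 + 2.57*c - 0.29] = 1.94*c + 2.57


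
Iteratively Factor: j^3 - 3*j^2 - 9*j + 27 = (j - 3)*(j^2 - 9) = (j - 3)*(j + 3)*(j - 3)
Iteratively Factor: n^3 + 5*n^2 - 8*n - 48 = (n + 4)*(n^2 + n - 12) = (n - 3)*(n + 4)*(n + 4)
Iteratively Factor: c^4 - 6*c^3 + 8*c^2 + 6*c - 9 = (c - 3)*(c^3 - 3*c^2 - c + 3) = (c - 3)^2*(c^2 - 1) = (c - 3)^2*(c - 1)*(c + 1)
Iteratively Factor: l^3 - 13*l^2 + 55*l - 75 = (l - 3)*(l^2 - 10*l + 25) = (l - 5)*(l - 3)*(l - 5)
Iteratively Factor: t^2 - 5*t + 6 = (t - 2)*(t - 3)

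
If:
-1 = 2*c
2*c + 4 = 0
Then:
No Solution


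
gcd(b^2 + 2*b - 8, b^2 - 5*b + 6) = b - 2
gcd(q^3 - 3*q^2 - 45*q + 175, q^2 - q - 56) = q + 7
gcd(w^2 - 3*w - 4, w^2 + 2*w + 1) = w + 1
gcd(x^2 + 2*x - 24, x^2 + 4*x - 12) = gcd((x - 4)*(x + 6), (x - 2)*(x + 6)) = x + 6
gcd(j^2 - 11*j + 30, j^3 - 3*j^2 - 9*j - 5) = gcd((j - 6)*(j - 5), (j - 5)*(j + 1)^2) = j - 5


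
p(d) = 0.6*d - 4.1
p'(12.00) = 0.60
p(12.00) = 3.10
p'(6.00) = 0.60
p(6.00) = -0.50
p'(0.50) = 0.60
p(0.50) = -3.80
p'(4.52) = 0.60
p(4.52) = -1.39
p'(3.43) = 0.60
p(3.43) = -2.04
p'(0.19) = 0.60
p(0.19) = -3.99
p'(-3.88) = 0.60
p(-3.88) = -6.43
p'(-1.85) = 0.60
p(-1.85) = -5.21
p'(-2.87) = 0.60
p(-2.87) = -5.82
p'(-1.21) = 0.60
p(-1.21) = -4.83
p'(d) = 0.600000000000000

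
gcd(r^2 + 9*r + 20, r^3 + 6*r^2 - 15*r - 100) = r + 5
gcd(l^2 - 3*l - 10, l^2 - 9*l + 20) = l - 5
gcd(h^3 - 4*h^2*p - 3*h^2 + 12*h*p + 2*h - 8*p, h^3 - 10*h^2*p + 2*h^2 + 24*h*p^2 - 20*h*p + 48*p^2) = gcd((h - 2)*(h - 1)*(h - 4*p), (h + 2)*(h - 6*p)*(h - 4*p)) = -h + 4*p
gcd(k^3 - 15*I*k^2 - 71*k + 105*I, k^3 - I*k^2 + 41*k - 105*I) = k^2 - 8*I*k - 15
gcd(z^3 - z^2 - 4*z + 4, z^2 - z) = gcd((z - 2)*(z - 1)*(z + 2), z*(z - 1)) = z - 1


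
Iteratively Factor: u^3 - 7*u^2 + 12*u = (u)*(u^2 - 7*u + 12) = u*(u - 3)*(u - 4)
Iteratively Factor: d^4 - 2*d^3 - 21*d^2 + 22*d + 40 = (d - 5)*(d^3 + 3*d^2 - 6*d - 8) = (d - 5)*(d + 1)*(d^2 + 2*d - 8) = (d - 5)*(d + 1)*(d + 4)*(d - 2)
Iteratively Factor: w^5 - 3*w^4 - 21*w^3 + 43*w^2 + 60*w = (w)*(w^4 - 3*w^3 - 21*w^2 + 43*w + 60) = w*(w + 4)*(w^3 - 7*w^2 + 7*w + 15) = w*(w - 5)*(w + 4)*(w^2 - 2*w - 3) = w*(w - 5)*(w + 1)*(w + 4)*(w - 3)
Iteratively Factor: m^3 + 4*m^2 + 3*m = (m + 3)*(m^2 + m) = m*(m + 3)*(m + 1)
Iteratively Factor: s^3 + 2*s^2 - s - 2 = (s - 1)*(s^2 + 3*s + 2) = (s - 1)*(s + 1)*(s + 2)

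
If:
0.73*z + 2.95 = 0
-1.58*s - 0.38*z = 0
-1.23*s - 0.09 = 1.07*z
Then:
No Solution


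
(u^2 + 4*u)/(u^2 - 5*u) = (u + 4)/(u - 5)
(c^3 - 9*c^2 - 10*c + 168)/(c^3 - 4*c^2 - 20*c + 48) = (c - 7)/(c - 2)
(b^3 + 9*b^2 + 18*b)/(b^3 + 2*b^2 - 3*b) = (b + 6)/(b - 1)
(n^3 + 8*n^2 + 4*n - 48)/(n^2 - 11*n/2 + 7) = 2*(n^2 + 10*n + 24)/(2*n - 7)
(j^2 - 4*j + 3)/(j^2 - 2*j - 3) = (j - 1)/(j + 1)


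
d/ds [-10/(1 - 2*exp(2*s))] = -40*exp(2*s)/(2*exp(2*s) - 1)^2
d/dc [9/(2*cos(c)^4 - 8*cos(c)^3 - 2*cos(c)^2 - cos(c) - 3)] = 36*(-7*sin(c) - 6*sin(3*c) + sin(4*c))/((1 - cos(2*c))^2 - 14*cos(c) + 2*cos(2*c) - 4*cos(3*c) - 8)^2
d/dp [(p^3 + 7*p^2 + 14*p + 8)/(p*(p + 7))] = (p^4 + 14*p^3 + 35*p^2 - 16*p - 56)/(p^2*(p^2 + 14*p + 49))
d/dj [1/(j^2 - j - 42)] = (1 - 2*j)/(-j^2 + j + 42)^2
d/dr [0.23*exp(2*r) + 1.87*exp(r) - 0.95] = (0.46*exp(r) + 1.87)*exp(r)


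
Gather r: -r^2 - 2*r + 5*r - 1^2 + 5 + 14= -r^2 + 3*r + 18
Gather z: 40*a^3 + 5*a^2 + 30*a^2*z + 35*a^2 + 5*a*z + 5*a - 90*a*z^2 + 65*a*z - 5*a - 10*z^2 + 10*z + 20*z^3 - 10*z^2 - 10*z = 40*a^3 + 40*a^2 + 20*z^3 + z^2*(-90*a - 20) + z*(30*a^2 + 70*a)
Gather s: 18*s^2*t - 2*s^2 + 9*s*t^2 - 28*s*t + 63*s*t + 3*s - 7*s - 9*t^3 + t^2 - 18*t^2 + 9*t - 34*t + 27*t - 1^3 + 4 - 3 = s^2*(18*t - 2) + s*(9*t^2 + 35*t - 4) - 9*t^3 - 17*t^2 + 2*t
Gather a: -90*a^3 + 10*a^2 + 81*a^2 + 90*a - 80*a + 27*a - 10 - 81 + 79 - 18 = -90*a^3 + 91*a^2 + 37*a - 30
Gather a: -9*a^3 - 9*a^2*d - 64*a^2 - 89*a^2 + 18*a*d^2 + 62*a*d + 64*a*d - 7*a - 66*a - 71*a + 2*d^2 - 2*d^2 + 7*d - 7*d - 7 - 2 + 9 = -9*a^3 + a^2*(-9*d - 153) + a*(18*d^2 + 126*d - 144)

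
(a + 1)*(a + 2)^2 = a^3 + 5*a^2 + 8*a + 4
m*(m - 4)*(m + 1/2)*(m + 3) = m^4 - m^3/2 - 25*m^2/2 - 6*m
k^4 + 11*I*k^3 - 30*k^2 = k^2*(k + 5*I)*(k + 6*I)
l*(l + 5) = l^2 + 5*l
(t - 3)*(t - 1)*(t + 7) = t^3 + 3*t^2 - 25*t + 21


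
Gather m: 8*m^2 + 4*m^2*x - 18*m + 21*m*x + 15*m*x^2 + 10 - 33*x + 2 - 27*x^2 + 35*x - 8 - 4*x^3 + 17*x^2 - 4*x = m^2*(4*x + 8) + m*(15*x^2 + 21*x - 18) - 4*x^3 - 10*x^2 - 2*x + 4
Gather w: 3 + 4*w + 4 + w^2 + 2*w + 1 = w^2 + 6*w + 8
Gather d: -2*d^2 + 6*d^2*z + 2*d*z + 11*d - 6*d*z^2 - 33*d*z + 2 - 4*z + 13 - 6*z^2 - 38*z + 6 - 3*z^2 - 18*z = d^2*(6*z - 2) + d*(-6*z^2 - 31*z + 11) - 9*z^2 - 60*z + 21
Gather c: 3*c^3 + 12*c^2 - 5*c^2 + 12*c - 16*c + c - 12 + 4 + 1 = 3*c^3 + 7*c^2 - 3*c - 7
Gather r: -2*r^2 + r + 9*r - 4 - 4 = -2*r^2 + 10*r - 8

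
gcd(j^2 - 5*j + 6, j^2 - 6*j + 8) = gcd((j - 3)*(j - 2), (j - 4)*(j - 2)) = j - 2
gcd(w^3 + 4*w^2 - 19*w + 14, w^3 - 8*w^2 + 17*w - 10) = w^2 - 3*w + 2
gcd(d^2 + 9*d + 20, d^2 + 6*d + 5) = d + 5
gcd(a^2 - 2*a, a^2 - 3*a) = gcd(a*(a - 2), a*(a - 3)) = a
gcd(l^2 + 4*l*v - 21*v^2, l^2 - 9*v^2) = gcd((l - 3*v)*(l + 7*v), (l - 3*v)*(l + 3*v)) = -l + 3*v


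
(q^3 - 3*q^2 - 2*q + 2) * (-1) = -q^3 + 3*q^2 + 2*q - 2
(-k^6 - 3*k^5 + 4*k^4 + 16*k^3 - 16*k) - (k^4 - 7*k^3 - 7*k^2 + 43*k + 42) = -k^6 - 3*k^5 + 3*k^4 + 23*k^3 + 7*k^2 - 59*k - 42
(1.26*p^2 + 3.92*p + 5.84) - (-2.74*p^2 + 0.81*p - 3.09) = 4.0*p^2 + 3.11*p + 8.93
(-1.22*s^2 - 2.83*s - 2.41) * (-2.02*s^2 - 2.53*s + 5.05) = 2.4644*s^4 + 8.8032*s^3 + 5.8671*s^2 - 8.1942*s - 12.1705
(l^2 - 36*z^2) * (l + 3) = l^3 + 3*l^2 - 36*l*z^2 - 108*z^2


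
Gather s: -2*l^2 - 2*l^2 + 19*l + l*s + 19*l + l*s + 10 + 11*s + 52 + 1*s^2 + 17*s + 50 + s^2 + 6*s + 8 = -4*l^2 + 38*l + 2*s^2 + s*(2*l + 34) + 120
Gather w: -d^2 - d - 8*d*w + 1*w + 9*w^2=-d^2 - d + 9*w^2 + w*(1 - 8*d)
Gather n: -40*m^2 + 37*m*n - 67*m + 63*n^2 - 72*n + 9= -40*m^2 - 67*m + 63*n^2 + n*(37*m - 72) + 9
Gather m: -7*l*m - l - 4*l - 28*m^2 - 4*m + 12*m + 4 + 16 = -5*l - 28*m^2 + m*(8 - 7*l) + 20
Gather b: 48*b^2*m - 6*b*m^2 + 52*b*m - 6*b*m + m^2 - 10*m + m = 48*b^2*m + b*(-6*m^2 + 46*m) + m^2 - 9*m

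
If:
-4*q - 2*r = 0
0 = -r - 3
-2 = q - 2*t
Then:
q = 3/2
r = -3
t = 7/4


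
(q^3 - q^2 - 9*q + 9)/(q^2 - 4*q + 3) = q + 3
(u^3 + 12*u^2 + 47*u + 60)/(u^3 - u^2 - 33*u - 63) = (u^2 + 9*u + 20)/(u^2 - 4*u - 21)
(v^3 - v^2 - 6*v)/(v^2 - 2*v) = (v^2 - v - 6)/(v - 2)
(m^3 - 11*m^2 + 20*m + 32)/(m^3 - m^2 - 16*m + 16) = (m^2 - 7*m - 8)/(m^2 + 3*m - 4)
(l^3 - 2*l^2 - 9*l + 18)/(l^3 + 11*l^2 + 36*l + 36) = (l^2 - 5*l + 6)/(l^2 + 8*l + 12)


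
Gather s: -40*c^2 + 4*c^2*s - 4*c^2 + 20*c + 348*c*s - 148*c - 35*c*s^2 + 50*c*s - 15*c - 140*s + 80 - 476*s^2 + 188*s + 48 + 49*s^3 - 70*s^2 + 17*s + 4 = -44*c^2 - 143*c + 49*s^3 + s^2*(-35*c - 546) + s*(4*c^2 + 398*c + 65) + 132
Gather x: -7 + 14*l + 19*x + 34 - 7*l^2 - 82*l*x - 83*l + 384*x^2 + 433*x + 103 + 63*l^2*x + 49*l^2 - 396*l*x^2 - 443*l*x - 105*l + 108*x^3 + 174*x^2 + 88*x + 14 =42*l^2 - 174*l + 108*x^3 + x^2*(558 - 396*l) + x*(63*l^2 - 525*l + 540) + 144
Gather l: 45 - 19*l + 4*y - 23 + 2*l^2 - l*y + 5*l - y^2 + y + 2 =2*l^2 + l*(-y - 14) - y^2 + 5*y + 24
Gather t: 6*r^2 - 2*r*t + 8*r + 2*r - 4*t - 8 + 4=6*r^2 + 10*r + t*(-2*r - 4) - 4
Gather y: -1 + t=t - 1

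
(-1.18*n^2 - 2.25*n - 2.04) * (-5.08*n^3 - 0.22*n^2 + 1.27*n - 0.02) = 5.9944*n^5 + 11.6896*n^4 + 9.3596*n^3 - 2.3851*n^2 - 2.5458*n + 0.0408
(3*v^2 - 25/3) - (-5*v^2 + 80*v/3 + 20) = 8*v^2 - 80*v/3 - 85/3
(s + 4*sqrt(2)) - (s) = 4*sqrt(2)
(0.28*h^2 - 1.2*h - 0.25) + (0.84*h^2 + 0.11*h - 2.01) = 1.12*h^2 - 1.09*h - 2.26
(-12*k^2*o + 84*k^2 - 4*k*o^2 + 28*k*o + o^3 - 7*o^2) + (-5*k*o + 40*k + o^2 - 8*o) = -12*k^2*o + 84*k^2 - 4*k*o^2 + 23*k*o + 40*k + o^3 - 6*o^2 - 8*o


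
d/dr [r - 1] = 1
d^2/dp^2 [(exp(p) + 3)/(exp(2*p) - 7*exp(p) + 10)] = (exp(4*p) + 19*exp(3*p) - 123*exp(2*p) + 97*exp(p) + 310)*exp(p)/(exp(6*p) - 21*exp(5*p) + 177*exp(4*p) - 763*exp(3*p) + 1770*exp(2*p) - 2100*exp(p) + 1000)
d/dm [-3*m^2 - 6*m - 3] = -6*m - 6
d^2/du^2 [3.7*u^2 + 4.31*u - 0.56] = 7.40000000000000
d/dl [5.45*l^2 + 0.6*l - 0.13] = 10.9*l + 0.6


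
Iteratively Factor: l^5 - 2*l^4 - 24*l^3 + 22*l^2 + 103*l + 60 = (l + 1)*(l^4 - 3*l^3 - 21*l^2 + 43*l + 60) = (l - 5)*(l + 1)*(l^3 + 2*l^2 - 11*l - 12) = (l - 5)*(l + 1)^2*(l^2 + l - 12) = (l - 5)*(l - 3)*(l + 1)^2*(l + 4)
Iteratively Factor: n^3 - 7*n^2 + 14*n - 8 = (n - 1)*(n^2 - 6*n + 8) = (n - 4)*(n - 1)*(n - 2)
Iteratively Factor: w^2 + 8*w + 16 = (w + 4)*(w + 4)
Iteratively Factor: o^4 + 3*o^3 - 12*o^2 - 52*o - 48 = (o + 2)*(o^3 + o^2 - 14*o - 24) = (o + 2)^2*(o^2 - o - 12) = (o - 4)*(o + 2)^2*(o + 3)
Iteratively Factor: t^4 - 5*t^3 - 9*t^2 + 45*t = (t + 3)*(t^3 - 8*t^2 + 15*t) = (t - 3)*(t + 3)*(t^2 - 5*t) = (t - 5)*(t - 3)*(t + 3)*(t)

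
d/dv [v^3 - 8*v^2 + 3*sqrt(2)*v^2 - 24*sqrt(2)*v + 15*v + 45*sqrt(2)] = 3*v^2 - 16*v + 6*sqrt(2)*v - 24*sqrt(2) + 15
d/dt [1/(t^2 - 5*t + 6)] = (5 - 2*t)/(t^2 - 5*t + 6)^2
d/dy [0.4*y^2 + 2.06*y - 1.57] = 0.8*y + 2.06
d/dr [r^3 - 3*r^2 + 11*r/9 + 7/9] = 3*r^2 - 6*r + 11/9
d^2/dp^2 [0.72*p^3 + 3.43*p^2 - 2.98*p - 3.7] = 4.32*p + 6.86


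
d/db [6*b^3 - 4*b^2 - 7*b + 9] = 18*b^2 - 8*b - 7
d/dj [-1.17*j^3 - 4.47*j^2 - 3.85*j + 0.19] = -3.51*j^2 - 8.94*j - 3.85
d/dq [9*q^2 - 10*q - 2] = 18*q - 10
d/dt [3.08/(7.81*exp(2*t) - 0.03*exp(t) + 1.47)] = (0.0924 - 48.1096*exp(t))*exp(t)/(7.81*exp(2*t) - 0.03*exp(t) + 1.47)^2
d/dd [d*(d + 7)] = 2*d + 7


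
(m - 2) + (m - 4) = 2*m - 6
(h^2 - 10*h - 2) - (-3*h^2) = 4*h^2 - 10*h - 2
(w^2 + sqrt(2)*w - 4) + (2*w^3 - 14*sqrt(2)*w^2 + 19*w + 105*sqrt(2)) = 2*w^3 - 14*sqrt(2)*w^2 + w^2 + sqrt(2)*w + 19*w - 4 + 105*sqrt(2)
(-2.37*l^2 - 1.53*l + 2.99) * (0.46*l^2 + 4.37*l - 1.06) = -1.0902*l^4 - 11.0607*l^3 - 2.7985*l^2 + 14.6881*l - 3.1694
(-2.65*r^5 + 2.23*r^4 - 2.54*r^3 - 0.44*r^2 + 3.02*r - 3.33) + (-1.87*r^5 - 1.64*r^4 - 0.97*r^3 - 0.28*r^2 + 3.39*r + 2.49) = -4.52*r^5 + 0.59*r^4 - 3.51*r^3 - 0.72*r^2 + 6.41*r - 0.84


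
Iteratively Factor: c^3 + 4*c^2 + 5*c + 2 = (c + 2)*(c^2 + 2*c + 1) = (c + 1)*(c + 2)*(c + 1)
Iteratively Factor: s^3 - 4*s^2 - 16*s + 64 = (s - 4)*(s^2 - 16) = (s - 4)^2*(s + 4)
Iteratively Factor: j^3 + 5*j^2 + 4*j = (j)*(j^2 + 5*j + 4) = j*(j + 1)*(j + 4)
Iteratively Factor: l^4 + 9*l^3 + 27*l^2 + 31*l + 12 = (l + 3)*(l^3 + 6*l^2 + 9*l + 4) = (l + 1)*(l + 3)*(l^2 + 5*l + 4) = (l + 1)^2*(l + 3)*(l + 4)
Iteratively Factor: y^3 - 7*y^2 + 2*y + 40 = (y - 4)*(y^2 - 3*y - 10) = (y - 4)*(y + 2)*(y - 5)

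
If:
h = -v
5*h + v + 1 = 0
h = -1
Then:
No Solution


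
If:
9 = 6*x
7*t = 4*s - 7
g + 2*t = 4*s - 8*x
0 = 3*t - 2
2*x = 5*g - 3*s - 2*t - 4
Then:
No Solution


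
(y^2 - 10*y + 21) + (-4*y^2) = -3*y^2 - 10*y + 21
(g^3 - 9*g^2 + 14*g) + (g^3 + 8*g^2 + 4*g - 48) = 2*g^3 - g^2 + 18*g - 48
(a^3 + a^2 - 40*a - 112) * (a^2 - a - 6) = a^5 - 47*a^3 - 78*a^2 + 352*a + 672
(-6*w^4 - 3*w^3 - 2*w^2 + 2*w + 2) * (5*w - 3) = -30*w^5 + 3*w^4 - w^3 + 16*w^2 + 4*w - 6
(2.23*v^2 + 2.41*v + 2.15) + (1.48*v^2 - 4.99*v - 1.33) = 3.71*v^2 - 2.58*v + 0.82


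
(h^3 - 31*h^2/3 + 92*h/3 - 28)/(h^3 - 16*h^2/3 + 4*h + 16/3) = (3*h^2 - 25*h + 42)/(3*h^2 - 10*h - 8)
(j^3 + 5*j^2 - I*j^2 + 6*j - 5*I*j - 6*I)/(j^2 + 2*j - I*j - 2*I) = j + 3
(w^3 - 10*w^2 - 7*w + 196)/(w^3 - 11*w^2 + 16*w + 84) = (w^2 - 3*w - 28)/(w^2 - 4*w - 12)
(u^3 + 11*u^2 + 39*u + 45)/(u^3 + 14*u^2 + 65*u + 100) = (u^2 + 6*u + 9)/(u^2 + 9*u + 20)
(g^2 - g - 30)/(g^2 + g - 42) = (g + 5)/(g + 7)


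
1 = 1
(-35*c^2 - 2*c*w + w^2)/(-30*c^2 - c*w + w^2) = (-7*c + w)/(-6*c + w)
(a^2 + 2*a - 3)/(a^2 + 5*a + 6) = (a - 1)/(a + 2)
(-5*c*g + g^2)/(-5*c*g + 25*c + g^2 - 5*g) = g/(g - 5)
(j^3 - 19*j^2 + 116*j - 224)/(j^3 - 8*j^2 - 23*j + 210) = (j^2 - 12*j + 32)/(j^2 - j - 30)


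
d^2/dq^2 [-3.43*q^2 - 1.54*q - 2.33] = -6.86000000000000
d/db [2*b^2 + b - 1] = 4*b + 1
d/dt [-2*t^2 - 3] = -4*t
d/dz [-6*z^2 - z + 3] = -12*z - 1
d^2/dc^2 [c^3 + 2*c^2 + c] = 6*c + 4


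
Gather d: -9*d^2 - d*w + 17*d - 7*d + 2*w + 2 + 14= -9*d^2 + d*(10 - w) + 2*w + 16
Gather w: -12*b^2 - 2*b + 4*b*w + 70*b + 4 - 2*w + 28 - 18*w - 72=-12*b^2 + 68*b + w*(4*b - 20) - 40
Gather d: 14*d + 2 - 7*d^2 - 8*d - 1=-7*d^2 + 6*d + 1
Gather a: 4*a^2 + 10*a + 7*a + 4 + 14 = 4*a^2 + 17*a + 18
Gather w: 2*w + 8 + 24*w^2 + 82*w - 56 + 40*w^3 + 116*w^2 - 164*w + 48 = 40*w^3 + 140*w^2 - 80*w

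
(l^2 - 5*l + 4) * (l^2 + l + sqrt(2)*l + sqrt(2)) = l^4 - 4*l^3 + sqrt(2)*l^3 - 4*sqrt(2)*l^2 - l^2 - sqrt(2)*l + 4*l + 4*sqrt(2)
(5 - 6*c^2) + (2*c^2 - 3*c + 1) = -4*c^2 - 3*c + 6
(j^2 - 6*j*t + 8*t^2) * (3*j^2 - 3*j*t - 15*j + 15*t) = 3*j^4 - 21*j^3*t - 15*j^3 + 42*j^2*t^2 + 105*j^2*t - 24*j*t^3 - 210*j*t^2 + 120*t^3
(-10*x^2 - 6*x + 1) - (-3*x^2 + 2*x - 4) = -7*x^2 - 8*x + 5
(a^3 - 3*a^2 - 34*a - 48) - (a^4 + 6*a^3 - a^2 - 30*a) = -a^4 - 5*a^3 - 2*a^2 - 4*a - 48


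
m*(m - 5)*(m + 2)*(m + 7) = m^4 + 4*m^3 - 31*m^2 - 70*m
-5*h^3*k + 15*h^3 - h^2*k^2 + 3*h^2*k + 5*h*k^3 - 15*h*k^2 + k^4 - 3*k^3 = (-h + k)*(h + k)*(5*h + k)*(k - 3)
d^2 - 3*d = d*(d - 3)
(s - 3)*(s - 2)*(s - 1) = s^3 - 6*s^2 + 11*s - 6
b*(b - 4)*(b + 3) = b^3 - b^2 - 12*b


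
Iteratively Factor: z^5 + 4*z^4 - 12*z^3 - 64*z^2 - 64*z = (z + 4)*(z^4 - 12*z^2 - 16*z) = (z - 4)*(z + 4)*(z^3 + 4*z^2 + 4*z) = (z - 4)*(z + 2)*(z + 4)*(z^2 + 2*z) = (z - 4)*(z + 2)^2*(z + 4)*(z)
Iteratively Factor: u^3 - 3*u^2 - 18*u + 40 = (u + 4)*(u^2 - 7*u + 10) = (u - 2)*(u + 4)*(u - 5)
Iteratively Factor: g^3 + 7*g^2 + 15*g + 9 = (g + 1)*(g^2 + 6*g + 9) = (g + 1)*(g + 3)*(g + 3)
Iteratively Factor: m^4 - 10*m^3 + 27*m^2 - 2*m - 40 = (m - 4)*(m^3 - 6*m^2 + 3*m + 10) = (m - 4)*(m - 2)*(m^2 - 4*m - 5) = (m - 5)*(m - 4)*(m - 2)*(m + 1)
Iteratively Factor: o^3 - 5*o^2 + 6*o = (o)*(o^2 - 5*o + 6) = o*(o - 2)*(o - 3)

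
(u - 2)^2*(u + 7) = u^3 + 3*u^2 - 24*u + 28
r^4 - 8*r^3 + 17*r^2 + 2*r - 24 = (r - 4)*(r - 3)*(r - 2)*(r + 1)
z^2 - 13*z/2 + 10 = (z - 4)*(z - 5/2)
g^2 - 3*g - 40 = (g - 8)*(g + 5)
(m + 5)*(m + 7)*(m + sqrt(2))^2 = m^4 + 2*sqrt(2)*m^3 + 12*m^3 + 24*sqrt(2)*m^2 + 37*m^2 + 24*m + 70*sqrt(2)*m + 70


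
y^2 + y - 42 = (y - 6)*(y + 7)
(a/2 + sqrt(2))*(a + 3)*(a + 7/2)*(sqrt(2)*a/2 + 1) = sqrt(2)*a^4/4 + 3*a^3/2 + 13*sqrt(2)*a^3/8 + 29*sqrt(2)*a^2/8 + 39*a^2/4 + 13*sqrt(2)*a/2 + 63*a/4 + 21*sqrt(2)/2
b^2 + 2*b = b*(b + 2)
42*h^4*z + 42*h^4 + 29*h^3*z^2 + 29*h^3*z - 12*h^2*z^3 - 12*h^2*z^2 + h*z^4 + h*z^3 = (-7*h + z)*(-6*h + z)*(h + z)*(h*z + h)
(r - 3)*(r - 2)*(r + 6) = r^3 + r^2 - 24*r + 36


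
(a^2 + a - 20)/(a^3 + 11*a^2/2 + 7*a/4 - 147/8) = 8*(a^2 + a - 20)/(8*a^3 + 44*a^2 + 14*a - 147)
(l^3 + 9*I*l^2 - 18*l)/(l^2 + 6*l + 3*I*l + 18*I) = l*(l + 6*I)/(l + 6)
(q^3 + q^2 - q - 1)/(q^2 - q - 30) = (-q^3 - q^2 + q + 1)/(-q^2 + q + 30)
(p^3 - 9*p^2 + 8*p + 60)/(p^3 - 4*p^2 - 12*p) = (p - 5)/p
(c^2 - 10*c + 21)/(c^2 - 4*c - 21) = (c - 3)/(c + 3)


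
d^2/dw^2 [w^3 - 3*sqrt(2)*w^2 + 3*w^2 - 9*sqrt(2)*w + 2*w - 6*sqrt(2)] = 6*w - 6*sqrt(2) + 6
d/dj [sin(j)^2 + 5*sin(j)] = (2*sin(j) + 5)*cos(j)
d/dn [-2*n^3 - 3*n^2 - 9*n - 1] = -6*n^2 - 6*n - 9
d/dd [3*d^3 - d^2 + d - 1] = 9*d^2 - 2*d + 1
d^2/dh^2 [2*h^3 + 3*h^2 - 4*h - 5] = 12*h + 6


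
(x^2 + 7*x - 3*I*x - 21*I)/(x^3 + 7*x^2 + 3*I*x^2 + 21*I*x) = (x - 3*I)/(x*(x + 3*I))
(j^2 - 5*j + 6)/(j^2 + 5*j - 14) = (j - 3)/(j + 7)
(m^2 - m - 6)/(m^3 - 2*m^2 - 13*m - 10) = (m - 3)/(m^2 - 4*m - 5)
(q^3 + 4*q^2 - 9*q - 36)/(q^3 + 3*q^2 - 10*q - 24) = (q + 3)/(q + 2)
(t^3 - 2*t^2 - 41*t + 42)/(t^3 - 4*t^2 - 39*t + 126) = (t - 1)/(t - 3)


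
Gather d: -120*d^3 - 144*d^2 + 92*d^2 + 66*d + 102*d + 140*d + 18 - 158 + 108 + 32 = -120*d^3 - 52*d^2 + 308*d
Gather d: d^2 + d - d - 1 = d^2 - 1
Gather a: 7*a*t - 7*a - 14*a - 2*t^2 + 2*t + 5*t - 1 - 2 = a*(7*t - 21) - 2*t^2 + 7*t - 3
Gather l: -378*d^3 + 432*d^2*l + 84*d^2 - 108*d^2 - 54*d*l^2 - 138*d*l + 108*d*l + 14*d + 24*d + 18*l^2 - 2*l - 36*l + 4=-378*d^3 - 24*d^2 + 38*d + l^2*(18 - 54*d) + l*(432*d^2 - 30*d - 38) + 4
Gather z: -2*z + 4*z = 2*z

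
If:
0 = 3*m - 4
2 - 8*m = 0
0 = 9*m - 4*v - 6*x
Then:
No Solution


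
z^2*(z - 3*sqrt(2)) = z^3 - 3*sqrt(2)*z^2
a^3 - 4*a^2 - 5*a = a*(a - 5)*(a + 1)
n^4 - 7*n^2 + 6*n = n*(n - 2)*(n - 1)*(n + 3)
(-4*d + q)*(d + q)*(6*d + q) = -24*d^3 - 22*d^2*q + 3*d*q^2 + q^3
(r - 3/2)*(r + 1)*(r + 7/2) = r^3 + 3*r^2 - 13*r/4 - 21/4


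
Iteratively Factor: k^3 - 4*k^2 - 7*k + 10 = (k - 1)*(k^2 - 3*k - 10) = (k - 1)*(k + 2)*(k - 5)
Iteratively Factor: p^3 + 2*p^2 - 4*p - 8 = (p + 2)*(p^2 - 4) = (p - 2)*(p + 2)*(p + 2)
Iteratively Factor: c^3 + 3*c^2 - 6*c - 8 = (c - 2)*(c^2 + 5*c + 4) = (c - 2)*(c + 1)*(c + 4)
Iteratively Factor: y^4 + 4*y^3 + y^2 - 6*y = (y + 3)*(y^3 + y^2 - 2*y) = y*(y + 3)*(y^2 + y - 2) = y*(y + 2)*(y + 3)*(y - 1)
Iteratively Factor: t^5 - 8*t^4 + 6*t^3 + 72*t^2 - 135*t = (t + 3)*(t^4 - 11*t^3 + 39*t^2 - 45*t) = (t - 5)*(t + 3)*(t^3 - 6*t^2 + 9*t) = t*(t - 5)*(t + 3)*(t^2 - 6*t + 9) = t*(t - 5)*(t - 3)*(t + 3)*(t - 3)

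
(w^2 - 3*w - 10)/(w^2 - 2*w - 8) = (w - 5)/(w - 4)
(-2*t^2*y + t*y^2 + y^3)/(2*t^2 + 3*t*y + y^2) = y*(-t + y)/(t + y)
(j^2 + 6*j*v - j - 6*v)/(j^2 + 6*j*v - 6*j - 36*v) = (j - 1)/(j - 6)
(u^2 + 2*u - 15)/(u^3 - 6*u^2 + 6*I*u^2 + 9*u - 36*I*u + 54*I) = (u + 5)/(u^2 + u*(-3 + 6*I) - 18*I)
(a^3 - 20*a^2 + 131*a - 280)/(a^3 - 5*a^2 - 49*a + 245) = (a - 8)/(a + 7)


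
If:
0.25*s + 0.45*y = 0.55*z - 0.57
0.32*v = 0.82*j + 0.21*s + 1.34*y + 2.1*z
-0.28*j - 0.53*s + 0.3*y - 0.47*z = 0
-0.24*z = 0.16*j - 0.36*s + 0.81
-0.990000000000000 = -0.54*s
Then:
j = -7.54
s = 1.83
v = 23.75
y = 3.10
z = 4.40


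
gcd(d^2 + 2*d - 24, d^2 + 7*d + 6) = d + 6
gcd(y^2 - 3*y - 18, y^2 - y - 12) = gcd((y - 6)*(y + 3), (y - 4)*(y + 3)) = y + 3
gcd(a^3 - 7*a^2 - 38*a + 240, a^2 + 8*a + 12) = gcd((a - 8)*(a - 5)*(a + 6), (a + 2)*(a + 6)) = a + 6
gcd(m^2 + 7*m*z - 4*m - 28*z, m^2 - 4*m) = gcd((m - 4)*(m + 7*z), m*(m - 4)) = m - 4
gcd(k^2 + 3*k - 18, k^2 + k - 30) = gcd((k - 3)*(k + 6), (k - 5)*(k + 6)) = k + 6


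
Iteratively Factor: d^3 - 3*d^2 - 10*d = (d)*(d^2 - 3*d - 10) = d*(d - 5)*(d + 2)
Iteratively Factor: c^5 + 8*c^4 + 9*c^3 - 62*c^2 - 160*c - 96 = (c + 4)*(c^4 + 4*c^3 - 7*c^2 - 34*c - 24) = (c - 3)*(c + 4)*(c^3 + 7*c^2 + 14*c + 8) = (c - 3)*(c + 2)*(c + 4)*(c^2 + 5*c + 4) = (c - 3)*(c + 2)*(c + 4)^2*(c + 1)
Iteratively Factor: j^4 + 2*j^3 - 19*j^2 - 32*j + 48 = (j + 4)*(j^3 - 2*j^2 - 11*j + 12) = (j - 4)*(j + 4)*(j^2 + 2*j - 3) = (j - 4)*(j - 1)*(j + 4)*(j + 3)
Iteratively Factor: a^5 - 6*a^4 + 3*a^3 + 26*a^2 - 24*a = (a - 4)*(a^4 - 2*a^3 - 5*a^2 + 6*a) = a*(a - 4)*(a^3 - 2*a^2 - 5*a + 6) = a*(a - 4)*(a + 2)*(a^2 - 4*a + 3) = a*(a - 4)*(a - 1)*(a + 2)*(a - 3)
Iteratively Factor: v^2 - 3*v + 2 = (v - 2)*(v - 1)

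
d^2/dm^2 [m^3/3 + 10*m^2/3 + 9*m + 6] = 2*m + 20/3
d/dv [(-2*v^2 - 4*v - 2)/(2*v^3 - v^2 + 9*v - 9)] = 2*(2*v^4 + 8*v^3 - 5*v^2 + 16*v + 27)/(4*v^6 - 4*v^5 + 37*v^4 - 54*v^3 + 99*v^2 - 162*v + 81)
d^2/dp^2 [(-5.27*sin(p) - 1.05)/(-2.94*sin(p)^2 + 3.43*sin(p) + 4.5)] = (-45.551772*sin(p)^5 - 89.4468539999999*sin(p)^4 - 295.463826*sin(p)^3 + 67.877985*sin(p)^2 + 264.29139*sin(p) - 110.19561)/(25.412184*sin(p)^6 - 88.942644*sin(p)^5 - 12.922182*sin(p)^4 + 231.919793*sin(p)^3 + 19.77885*sin(p)^2 - 208.3725*sin(p) - 91.125)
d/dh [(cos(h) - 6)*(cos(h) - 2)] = 2*(4 - cos(h))*sin(h)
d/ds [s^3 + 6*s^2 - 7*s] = 3*s^2 + 12*s - 7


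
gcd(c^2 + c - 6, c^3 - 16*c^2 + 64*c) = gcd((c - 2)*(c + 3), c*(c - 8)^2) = 1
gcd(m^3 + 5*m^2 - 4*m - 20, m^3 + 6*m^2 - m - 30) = m^2 + 3*m - 10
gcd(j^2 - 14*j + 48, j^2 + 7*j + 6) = 1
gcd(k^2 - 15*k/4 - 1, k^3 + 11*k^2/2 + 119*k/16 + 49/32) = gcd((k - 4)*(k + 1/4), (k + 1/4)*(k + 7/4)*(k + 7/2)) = k + 1/4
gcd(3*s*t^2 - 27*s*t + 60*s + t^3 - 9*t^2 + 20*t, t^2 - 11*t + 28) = t - 4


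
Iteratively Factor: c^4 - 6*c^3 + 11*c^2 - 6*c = (c - 3)*(c^3 - 3*c^2 + 2*c) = (c - 3)*(c - 2)*(c^2 - c) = (c - 3)*(c - 2)*(c - 1)*(c)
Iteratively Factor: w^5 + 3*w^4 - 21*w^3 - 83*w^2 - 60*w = (w + 4)*(w^4 - w^3 - 17*w^2 - 15*w) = (w + 3)*(w + 4)*(w^3 - 4*w^2 - 5*w) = (w - 5)*(w + 3)*(w + 4)*(w^2 + w) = (w - 5)*(w + 1)*(w + 3)*(w + 4)*(w)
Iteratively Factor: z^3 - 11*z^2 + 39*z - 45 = (z - 5)*(z^2 - 6*z + 9) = (z - 5)*(z - 3)*(z - 3)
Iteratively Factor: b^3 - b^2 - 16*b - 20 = (b - 5)*(b^2 + 4*b + 4) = (b - 5)*(b + 2)*(b + 2)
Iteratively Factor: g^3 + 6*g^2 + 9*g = (g + 3)*(g^2 + 3*g) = (g + 3)^2*(g)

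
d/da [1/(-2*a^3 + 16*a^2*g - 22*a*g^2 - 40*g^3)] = (3*a^2 - 16*a*g + 11*g^2)/(2*(a^3 - 8*a^2*g + 11*a*g^2 + 20*g^3)^2)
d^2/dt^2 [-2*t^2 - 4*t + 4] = -4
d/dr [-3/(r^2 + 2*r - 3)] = 6*(r + 1)/(r^2 + 2*r - 3)^2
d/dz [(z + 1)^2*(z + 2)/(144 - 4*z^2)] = (-z^4 + 113*z^2 + 292*z + 180)/(4*(z^4 - 72*z^2 + 1296))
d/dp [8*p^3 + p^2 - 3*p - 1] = 24*p^2 + 2*p - 3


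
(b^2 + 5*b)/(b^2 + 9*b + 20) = b/(b + 4)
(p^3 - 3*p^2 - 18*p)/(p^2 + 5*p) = (p^2 - 3*p - 18)/(p + 5)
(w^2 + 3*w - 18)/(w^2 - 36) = (w - 3)/(w - 6)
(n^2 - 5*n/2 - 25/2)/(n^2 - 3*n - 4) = (-2*n^2 + 5*n + 25)/(2*(-n^2 + 3*n + 4))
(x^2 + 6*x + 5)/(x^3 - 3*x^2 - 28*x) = (x^2 + 6*x + 5)/(x*(x^2 - 3*x - 28))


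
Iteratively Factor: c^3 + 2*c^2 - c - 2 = (c + 2)*(c^2 - 1) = (c + 1)*(c + 2)*(c - 1)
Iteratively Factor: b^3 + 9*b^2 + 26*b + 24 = (b + 3)*(b^2 + 6*b + 8) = (b + 3)*(b + 4)*(b + 2)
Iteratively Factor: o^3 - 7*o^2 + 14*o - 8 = (o - 1)*(o^2 - 6*o + 8) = (o - 2)*(o - 1)*(o - 4)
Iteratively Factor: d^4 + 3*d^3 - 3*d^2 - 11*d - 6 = (d + 3)*(d^3 - 3*d - 2) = (d - 2)*(d + 3)*(d^2 + 2*d + 1) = (d - 2)*(d + 1)*(d + 3)*(d + 1)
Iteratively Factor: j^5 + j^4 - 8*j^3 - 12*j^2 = (j - 3)*(j^4 + 4*j^3 + 4*j^2) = j*(j - 3)*(j^3 + 4*j^2 + 4*j) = j^2*(j - 3)*(j^2 + 4*j + 4) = j^2*(j - 3)*(j + 2)*(j + 2)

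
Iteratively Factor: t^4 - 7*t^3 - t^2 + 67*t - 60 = (t + 3)*(t^3 - 10*t^2 + 29*t - 20) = (t - 1)*(t + 3)*(t^2 - 9*t + 20) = (t - 4)*(t - 1)*(t + 3)*(t - 5)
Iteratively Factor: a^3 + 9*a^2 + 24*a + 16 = (a + 4)*(a^2 + 5*a + 4) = (a + 4)^2*(a + 1)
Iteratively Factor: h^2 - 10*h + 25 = (h - 5)*(h - 5)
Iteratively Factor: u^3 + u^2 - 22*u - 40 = (u + 4)*(u^2 - 3*u - 10) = (u - 5)*(u + 4)*(u + 2)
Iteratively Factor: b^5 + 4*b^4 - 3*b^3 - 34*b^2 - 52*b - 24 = (b + 2)*(b^4 + 2*b^3 - 7*b^2 - 20*b - 12) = (b + 2)^2*(b^3 - 7*b - 6) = (b + 2)^3*(b^2 - 2*b - 3) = (b + 1)*(b + 2)^3*(b - 3)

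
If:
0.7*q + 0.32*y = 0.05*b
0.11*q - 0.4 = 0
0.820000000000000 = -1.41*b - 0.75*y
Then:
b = 3.37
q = 3.64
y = -7.43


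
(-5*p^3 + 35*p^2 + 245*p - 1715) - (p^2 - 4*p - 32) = -5*p^3 + 34*p^2 + 249*p - 1683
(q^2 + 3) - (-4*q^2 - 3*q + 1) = 5*q^2 + 3*q + 2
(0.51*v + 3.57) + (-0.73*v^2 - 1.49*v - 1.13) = -0.73*v^2 - 0.98*v + 2.44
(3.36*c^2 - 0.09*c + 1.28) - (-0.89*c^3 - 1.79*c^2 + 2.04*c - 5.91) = 0.89*c^3 + 5.15*c^2 - 2.13*c + 7.19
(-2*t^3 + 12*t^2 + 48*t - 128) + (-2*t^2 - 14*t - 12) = -2*t^3 + 10*t^2 + 34*t - 140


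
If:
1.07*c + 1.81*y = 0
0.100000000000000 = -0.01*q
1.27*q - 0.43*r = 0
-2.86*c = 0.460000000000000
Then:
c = -0.16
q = -10.00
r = -29.53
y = 0.10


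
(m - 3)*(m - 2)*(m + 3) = m^3 - 2*m^2 - 9*m + 18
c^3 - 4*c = c*(c - 2)*(c + 2)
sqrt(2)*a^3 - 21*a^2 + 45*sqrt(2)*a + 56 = (a - 7*sqrt(2))*(a - 4*sqrt(2))*(sqrt(2)*a + 1)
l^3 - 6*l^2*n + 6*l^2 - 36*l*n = l*(l + 6)*(l - 6*n)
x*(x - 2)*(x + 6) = x^3 + 4*x^2 - 12*x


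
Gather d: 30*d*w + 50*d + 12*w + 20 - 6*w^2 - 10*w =d*(30*w + 50) - 6*w^2 + 2*w + 20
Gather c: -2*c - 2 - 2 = -2*c - 4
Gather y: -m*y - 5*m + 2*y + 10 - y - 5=-5*m + y*(1 - m) + 5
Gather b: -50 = -50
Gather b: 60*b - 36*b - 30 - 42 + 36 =24*b - 36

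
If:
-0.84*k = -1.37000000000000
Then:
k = 1.63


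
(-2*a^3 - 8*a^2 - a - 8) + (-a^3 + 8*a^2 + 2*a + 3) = -3*a^3 + a - 5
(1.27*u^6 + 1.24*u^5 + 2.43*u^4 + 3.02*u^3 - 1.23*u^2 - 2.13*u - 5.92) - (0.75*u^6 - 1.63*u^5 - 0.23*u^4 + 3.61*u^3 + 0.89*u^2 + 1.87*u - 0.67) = 0.52*u^6 + 2.87*u^5 + 2.66*u^4 - 0.59*u^3 - 2.12*u^2 - 4.0*u - 5.25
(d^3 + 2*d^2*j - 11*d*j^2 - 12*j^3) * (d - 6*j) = d^4 - 4*d^3*j - 23*d^2*j^2 + 54*d*j^3 + 72*j^4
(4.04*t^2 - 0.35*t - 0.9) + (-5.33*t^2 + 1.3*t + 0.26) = -1.29*t^2 + 0.95*t - 0.64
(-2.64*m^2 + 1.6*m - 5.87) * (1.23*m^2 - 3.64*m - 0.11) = -3.2472*m^4 + 11.5776*m^3 - 12.7537*m^2 + 21.1908*m + 0.6457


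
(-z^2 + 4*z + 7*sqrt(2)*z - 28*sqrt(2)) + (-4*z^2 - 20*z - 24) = -5*z^2 - 16*z + 7*sqrt(2)*z - 28*sqrt(2) - 24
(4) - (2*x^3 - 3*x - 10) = -2*x^3 + 3*x + 14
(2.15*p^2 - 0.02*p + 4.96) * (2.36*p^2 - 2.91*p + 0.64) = 5.074*p^4 - 6.3037*p^3 + 13.1398*p^2 - 14.4464*p + 3.1744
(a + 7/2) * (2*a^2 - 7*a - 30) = 2*a^3 - 109*a/2 - 105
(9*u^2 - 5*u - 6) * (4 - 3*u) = -27*u^3 + 51*u^2 - 2*u - 24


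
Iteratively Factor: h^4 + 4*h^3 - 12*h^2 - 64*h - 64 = (h - 4)*(h^3 + 8*h^2 + 20*h + 16) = (h - 4)*(h + 4)*(h^2 + 4*h + 4) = (h - 4)*(h + 2)*(h + 4)*(h + 2)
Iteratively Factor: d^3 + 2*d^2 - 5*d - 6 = (d + 1)*(d^2 + d - 6) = (d - 2)*(d + 1)*(d + 3)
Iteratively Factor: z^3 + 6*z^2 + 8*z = (z + 4)*(z^2 + 2*z) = (z + 2)*(z + 4)*(z)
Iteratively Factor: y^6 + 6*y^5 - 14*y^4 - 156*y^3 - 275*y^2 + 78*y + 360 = (y + 4)*(y^5 + 2*y^4 - 22*y^3 - 68*y^2 - 3*y + 90) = (y + 2)*(y + 4)*(y^4 - 22*y^2 - 24*y + 45) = (y - 5)*(y + 2)*(y + 4)*(y^3 + 5*y^2 + 3*y - 9) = (y - 5)*(y + 2)*(y + 3)*(y + 4)*(y^2 + 2*y - 3) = (y - 5)*(y - 1)*(y + 2)*(y + 3)*(y + 4)*(y + 3)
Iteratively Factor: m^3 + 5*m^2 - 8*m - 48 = (m + 4)*(m^2 + m - 12) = (m - 3)*(m + 4)*(m + 4)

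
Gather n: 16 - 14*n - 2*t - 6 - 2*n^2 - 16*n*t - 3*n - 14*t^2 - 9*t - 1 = -2*n^2 + n*(-16*t - 17) - 14*t^2 - 11*t + 9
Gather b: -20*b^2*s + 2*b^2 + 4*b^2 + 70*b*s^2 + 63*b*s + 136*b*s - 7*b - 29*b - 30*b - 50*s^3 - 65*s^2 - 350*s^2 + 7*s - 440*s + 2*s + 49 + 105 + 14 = b^2*(6 - 20*s) + b*(70*s^2 + 199*s - 66) - 50*s^3 - 415*s^2 - 431*s + 168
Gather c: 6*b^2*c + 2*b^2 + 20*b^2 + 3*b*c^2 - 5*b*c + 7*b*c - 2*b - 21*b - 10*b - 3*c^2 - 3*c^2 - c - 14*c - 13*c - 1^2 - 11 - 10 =22*b^2 - 33*b + c^2*(3*b - 6) + c*(6*b^2 + 2*b - 28) - 22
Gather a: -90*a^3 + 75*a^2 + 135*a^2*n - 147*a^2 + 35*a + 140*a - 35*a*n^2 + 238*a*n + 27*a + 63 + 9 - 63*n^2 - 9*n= -90*a^3 + a^2*(135*n - 72) + a*(-35*n^2 + 238*n + 202) - 63*n^2 - 9*n + 72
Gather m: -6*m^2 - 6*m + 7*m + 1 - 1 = -6*m^2 + m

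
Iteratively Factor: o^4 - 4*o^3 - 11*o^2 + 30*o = (o + 3)*(o^3 - 7*o^2 + 10*o) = o*(o + 3)*(o^2 - 7*o + 10) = o*(o - 5)*(o + 3)*(o - 2)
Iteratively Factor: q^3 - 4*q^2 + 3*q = (q)*(q^2 - 4*q + 3) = q*(q - 1)*(q - 3)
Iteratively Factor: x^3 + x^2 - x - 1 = (x - 1)*(x^2 + 2*x + 1) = (x - 1)*(x + 1)*(x + 1)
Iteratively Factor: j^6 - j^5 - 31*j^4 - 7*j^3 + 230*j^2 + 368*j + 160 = (j + 2)*(j^5 - 3*j^4 - 25*j^3 + 43*j^2 + 144*j + 80) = (j + 2)*(j + 4)*(j^4 - 7*j^3 + 3*j^2 + 31*j + 20) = (j + 1)*(j + 2)*(j + 4)*(j^3 - 8*j^2 + 11*j + 20) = (j + 1)^2*(j + 2)*(j + 4)*(j^2 - 9*j + 20) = (j - 4)*(j + 1)^2*(j + 2)*(j + 4)*(j - 5)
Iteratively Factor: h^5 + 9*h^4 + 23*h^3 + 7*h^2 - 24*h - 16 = (h + 1)*(h^4 + 8*h^3 + 15*h^2 - 8*h - 16) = (h + 1)^2*(h^3 + 7*h^2 + 8*h - 16) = (h + 1)^2*(h + 4)*(h^2 + 3*h - 4) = (h - 1)*(h + 1)^2*(h + 4)*(h + 4)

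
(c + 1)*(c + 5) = c^2 + 6*c + 5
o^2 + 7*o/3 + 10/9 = (o + 2/3)*(o + 5/3)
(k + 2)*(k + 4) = k^2 + 6*k + 8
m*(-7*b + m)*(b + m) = -7*b^2*m - 6*b*m^2 + m^3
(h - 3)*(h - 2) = h^2 - 5*h + 6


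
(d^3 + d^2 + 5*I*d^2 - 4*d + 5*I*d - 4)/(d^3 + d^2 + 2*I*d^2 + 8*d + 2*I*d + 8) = (d + I)/(d - 2*I)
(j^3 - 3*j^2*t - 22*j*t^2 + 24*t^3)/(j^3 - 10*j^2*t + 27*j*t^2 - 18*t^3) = (-j - 4*t)/(-j + 3*t)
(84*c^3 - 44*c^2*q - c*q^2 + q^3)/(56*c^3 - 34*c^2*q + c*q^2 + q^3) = (-6*c + q)/(-4*c + q)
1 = 1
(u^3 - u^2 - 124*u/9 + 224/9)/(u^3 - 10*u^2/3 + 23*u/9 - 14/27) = 3*(3*u^2 + 4*u - 32)/(9*u^2 - 9*u + 2)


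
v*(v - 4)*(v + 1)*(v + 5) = v^4 + 2*v^3 - 19*v^2 - 20*v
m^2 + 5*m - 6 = (m - 1)*(m + 6)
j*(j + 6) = j^2 + 6*j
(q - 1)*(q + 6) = q^2 + 5*q - 6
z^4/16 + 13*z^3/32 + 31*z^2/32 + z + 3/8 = (z/4 + 1/2)^2*(z + 1)*(z + 3/2)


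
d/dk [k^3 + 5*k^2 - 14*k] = 3*k^2 + 10*k - 14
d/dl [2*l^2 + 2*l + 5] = 4*l + 2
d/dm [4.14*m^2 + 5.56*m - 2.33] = 8.28*m + 5.56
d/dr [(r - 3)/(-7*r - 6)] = -27/(7*r + 6)^2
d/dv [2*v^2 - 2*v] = 4*v - 2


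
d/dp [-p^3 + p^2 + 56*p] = -3*p^2 + 2*p + 56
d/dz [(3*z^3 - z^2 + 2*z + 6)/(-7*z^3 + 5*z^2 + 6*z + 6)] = 4*(2*z^4 + 16*z^3 + 41*z^2 - 18*z - 6)/(49*z^6 - 70*z^5 - 59*z^4 - 24*z^3 + 96*z^2 + 72*z + 36)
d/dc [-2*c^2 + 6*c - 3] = 6 - 4*c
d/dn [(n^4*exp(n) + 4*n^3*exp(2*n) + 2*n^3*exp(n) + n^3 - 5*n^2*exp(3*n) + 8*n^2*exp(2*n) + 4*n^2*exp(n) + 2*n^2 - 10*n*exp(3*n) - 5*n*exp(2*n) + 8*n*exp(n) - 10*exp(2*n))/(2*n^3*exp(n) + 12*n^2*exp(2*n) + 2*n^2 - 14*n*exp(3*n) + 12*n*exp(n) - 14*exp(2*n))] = (-2*n^2*exp(n) + n^2 + 10*n*exp(n) + 35*exp(2*n) + 4*exp(n))/(2*(n^2 + 14*n*exp(n) + 49*exp(2*n)))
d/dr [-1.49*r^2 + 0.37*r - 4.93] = 0.37 - 2.98*r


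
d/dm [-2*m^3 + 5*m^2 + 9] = 2*m*(5 - 3*m)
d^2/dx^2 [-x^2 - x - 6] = -2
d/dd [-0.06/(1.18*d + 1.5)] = 0.0708/(1.18*d + 1.5)^2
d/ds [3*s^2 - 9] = 6*s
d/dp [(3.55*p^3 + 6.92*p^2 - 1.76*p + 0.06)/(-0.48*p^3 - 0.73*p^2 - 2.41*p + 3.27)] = (0.730100000000002*p^4 - 18.8006*p^3 + 16.9499*p^2 + 45.3444*p - 5.6106)/(0.2304*p^6 + 0.7008*p^5 + 2.8465*p^4 + 0.3794*p^3 + 1.0339*p^2 - 15.7614*p + 10.6929)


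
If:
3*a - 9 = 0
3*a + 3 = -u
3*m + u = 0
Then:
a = 3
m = 4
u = -12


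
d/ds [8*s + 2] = 8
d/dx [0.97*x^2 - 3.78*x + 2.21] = 1.94*x - 3.78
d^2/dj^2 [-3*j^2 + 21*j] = -6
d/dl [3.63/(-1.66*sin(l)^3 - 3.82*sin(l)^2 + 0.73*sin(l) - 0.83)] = (18.0774*sin(l)^2 + 27.7332*sin(l) - 2.6499)*cos(l)/(1.66*sin(l)^3 + 3.82*sin(l)^2 - 0.73*sin(l) + 0.83)^2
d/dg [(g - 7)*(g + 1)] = 2*g - 6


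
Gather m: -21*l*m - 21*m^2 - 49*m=-21*m^2 + m*(-21*l - 49)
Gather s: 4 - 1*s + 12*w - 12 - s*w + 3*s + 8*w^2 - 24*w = s*(2 - w) + 8*w^2 - 12*w - 8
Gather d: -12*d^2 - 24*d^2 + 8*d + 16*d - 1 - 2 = -36*d^2 + 24*d - 3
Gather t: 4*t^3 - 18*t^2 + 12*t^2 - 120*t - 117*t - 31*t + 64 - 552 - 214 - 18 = 4*t^3 - 6*t^2 - 268*t - 720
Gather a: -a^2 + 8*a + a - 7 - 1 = -a^2 + 9*a - 8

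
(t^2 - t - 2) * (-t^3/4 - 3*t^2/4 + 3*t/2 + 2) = -t^5/4 - t^4/2 + 11*t^3/4 + 2*t^2 - 5*t - 4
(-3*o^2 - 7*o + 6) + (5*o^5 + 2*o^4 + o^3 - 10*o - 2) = 5*o^5 + 2*o^4 + o^3 - 3*o^2 - 17*o + 4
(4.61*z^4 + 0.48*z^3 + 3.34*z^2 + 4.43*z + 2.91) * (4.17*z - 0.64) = 19.2237*z^5 - 0.9488*z^4 + 13.6206*z^3 + 16.3355*z^2 + 9.2995*z - 1.8624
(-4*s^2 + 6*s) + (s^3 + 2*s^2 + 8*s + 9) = s^3 - 2*s^2 + 14*s + 9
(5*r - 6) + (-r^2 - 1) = -r^2 + 5*r - 7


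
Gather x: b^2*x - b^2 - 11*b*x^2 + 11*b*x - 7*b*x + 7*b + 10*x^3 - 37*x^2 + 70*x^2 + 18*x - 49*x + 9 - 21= -b^2 + 7*b + 10*x^3 + x^2*(33 - 11*b) + x*(b^2 + 4*b - 31) - 12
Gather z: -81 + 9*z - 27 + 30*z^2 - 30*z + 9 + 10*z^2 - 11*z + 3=40*z^2 - 32*z - 96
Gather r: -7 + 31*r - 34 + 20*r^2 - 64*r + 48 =20*r^2 - 33*r + 7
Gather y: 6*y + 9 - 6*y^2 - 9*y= -6*y^2 - 3*y + 9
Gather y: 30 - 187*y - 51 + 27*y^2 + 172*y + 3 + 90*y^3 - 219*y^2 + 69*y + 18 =90*y^3 - 192*y^2 + 54*y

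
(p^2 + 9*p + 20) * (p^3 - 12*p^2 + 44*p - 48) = p^5 - 3*p^4 - 44*p^3 + 108*p^2 + 448*p - 960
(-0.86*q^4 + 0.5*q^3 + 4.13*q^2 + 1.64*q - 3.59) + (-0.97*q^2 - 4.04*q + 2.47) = -0.86*q^4 + 0.5*q^3 + 3.16*q^2 - 2.4*q - 1.12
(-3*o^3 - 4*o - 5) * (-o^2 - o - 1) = 3*o^5 + 3*o^4 + 7*o^3 + 9*o^2 + 9*o + 5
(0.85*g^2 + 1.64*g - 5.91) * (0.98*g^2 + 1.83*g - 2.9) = 0.833*g^4 + 3.1627*g^3 - 5.2556*g^2 - 15.5713*g + 17.139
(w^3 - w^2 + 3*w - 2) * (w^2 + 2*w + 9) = w^5 + w^4 + 10*w^3 - 5*w^2 + 23*w - 18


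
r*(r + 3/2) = r^2 + 3*r/2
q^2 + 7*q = q*(q + 7)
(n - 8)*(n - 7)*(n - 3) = n^3 - 18*n^2 + 101*n - 168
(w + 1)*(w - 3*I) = w^2 + w - 3*I*w - 3*I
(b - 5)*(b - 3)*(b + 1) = b^3 - 7*b^2 + 7*b + 15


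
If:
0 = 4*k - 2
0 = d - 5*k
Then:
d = 5/2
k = 1/2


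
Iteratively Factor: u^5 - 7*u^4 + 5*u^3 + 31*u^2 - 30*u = (u - 3)*(u^4 - 4*u^3 - 7*u^2 + 10*u) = u*(u - 3)*(u^3 - 4*u^2 - 7*u + 10) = u*(u - 5)*(u - 3)*(u^2 + u - 2) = u*(u - 5)*(u - 3)*(u - 1)*(u + 2)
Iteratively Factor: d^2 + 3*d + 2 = (d + 2)*(d + 1)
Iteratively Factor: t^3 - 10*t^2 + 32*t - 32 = (t - 4)*(t^2 - 6*t + 8) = (t - 4)^2*(t - 2)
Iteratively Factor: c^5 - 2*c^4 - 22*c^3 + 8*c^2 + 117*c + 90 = (c - 3)*(c^4 + c^3 - 19*c^2 - 49*c - 30) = (c - 3)*(c + 2)*(c^3 - c^2 - 17*c - 15) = (c - 3)*(c + 2)*(c + 3)*(c^2 - 4*c - 5) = (c - 5)*(c - 3)*(c + 2)*(c + 3)*(c + 1)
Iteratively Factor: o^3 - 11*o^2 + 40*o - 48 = (o - 3)*(o^2 - 8*o + 16) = (o - 4)*(o - 3)*(o - 4)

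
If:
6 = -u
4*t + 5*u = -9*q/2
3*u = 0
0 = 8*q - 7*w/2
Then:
No Solution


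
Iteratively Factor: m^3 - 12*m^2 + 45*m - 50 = (m - 5)*(m^2 - 7*m + 10) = (m - 5)*(m - 2)*(m - 5)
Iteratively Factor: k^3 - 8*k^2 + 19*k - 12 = (k - 3)*(k^2 - 5*k + 4) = (k - 4)*(k - 3)*(k - 1)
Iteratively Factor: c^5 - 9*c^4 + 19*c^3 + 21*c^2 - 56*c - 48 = (c - 3)*(c^4 - 6*c^3 + c^2 + 24*c + 16) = (c - 3)*(c + 1)*(c^3 - 7*c^2 + 8*c + 16) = (c - 4)*(c - 3)*(c + 1)*(c^2 - 3*c - 4) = (c - 4)^2*(c - 3)*(c + 1)*(c + 1)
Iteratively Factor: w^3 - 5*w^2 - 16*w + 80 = (w + 4)*(w^2 - 9*w + 20) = (w - 5)*(w + 4)*(w - 4)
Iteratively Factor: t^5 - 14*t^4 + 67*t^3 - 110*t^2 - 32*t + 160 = (t - 2)*(t^4 - 12*t^3 + 43*t^2 - 24*t - 80) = (t - 5)*(t - 2)*(t^3 - 7*t^2 + 8*t + 16) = (t - 5)*(t - 4)*(t - 2)*(t^2 - 3*t - 4) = (t - 5)*(t - 4)^2*(t - 2)*(t + 1)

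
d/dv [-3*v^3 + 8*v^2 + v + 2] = -9*v^2 + 16*v + 1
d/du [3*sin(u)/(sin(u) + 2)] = 6*cos(u)/(sin(u) + 2)^2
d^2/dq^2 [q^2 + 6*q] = 2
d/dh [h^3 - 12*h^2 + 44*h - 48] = 3*h^2 - 24*h + 44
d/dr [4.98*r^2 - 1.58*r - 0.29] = 9.96*r - 1.58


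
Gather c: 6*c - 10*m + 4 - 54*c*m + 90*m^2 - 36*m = c*(6 - 54*m) + 90*m^2 - 46*m + 4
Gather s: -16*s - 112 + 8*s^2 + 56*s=8*s^2 + 40*s - 112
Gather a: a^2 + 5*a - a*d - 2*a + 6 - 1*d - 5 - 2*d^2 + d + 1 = a^2 + a*(3 - d) - 2*d^2 + 2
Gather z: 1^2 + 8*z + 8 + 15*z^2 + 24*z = 15*z^2 + 32*z + 9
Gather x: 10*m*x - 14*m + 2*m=10*m*x - 12*m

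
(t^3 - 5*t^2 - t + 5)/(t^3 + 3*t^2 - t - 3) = (t - 5)/(t + 3)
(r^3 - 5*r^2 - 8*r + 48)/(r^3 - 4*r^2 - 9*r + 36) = (r - 4)/(r - 3)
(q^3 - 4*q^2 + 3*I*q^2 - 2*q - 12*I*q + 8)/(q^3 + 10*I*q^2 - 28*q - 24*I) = (q^2 + q*(-4 + I) - 4*I)/(q^2 + 8*I*q - 12)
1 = 1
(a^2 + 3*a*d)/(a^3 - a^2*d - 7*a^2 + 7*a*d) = (a + 3*d)/(a^2 - a*d - 7*a + 7*d)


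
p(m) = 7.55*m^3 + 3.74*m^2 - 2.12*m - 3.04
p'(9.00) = 1899.85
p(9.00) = 5784.77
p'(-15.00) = 4981.93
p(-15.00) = -24610.99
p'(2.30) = 134.90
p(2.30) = 103.73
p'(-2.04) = 76.88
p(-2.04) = -47.25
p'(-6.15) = 808.56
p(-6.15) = -1604.74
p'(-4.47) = 417.01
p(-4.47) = -593.16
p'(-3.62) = 267.62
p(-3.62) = -304.51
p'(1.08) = 32.38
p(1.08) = 8.54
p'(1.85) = 89.24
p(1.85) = 53.64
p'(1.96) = 99.55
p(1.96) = 64.02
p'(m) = 22.65*m^2 + 7.48*m - 2.12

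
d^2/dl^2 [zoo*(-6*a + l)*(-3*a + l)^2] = zoo*(a + l)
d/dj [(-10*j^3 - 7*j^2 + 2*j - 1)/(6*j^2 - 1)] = 2*(-30*j^4 + 9*j^2 + 13*j - 1)/(36*j^4 - 12*j^2 + 1)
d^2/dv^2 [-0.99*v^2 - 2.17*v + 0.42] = -1.98000000000000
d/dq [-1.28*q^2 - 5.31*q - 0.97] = -2.56*q - 5.31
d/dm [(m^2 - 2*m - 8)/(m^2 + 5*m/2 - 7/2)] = 18*(m^2 + 2*m + 6)/(4*m^4 + 20*m^3 - 3*m^2 - 70*m + 49)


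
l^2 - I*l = l*(l - I)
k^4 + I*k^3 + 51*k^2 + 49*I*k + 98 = (k - 7*I)*(k - I)*(k + 2*I)*(k + 7*I)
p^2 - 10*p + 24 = (p - 6)*(p - 4)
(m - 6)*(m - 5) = m^2 - 11*m + 30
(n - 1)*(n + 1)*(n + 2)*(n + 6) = n^4 + 8*n^3 + 11*n^2 - 8*n - 12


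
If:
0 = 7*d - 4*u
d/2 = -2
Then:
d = -4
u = -7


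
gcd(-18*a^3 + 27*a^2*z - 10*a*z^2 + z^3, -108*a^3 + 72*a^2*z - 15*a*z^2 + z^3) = 18*a^2 - 9*a*z + z^2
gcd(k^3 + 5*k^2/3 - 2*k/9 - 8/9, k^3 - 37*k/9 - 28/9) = k^2 + 7*k/3 + 4/3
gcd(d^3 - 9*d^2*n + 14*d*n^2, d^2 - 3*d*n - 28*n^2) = d - 7*n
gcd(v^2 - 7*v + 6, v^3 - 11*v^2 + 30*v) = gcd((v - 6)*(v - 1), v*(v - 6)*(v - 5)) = v - 6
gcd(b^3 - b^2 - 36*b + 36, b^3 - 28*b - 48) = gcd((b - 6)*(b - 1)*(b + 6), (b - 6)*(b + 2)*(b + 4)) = b - 6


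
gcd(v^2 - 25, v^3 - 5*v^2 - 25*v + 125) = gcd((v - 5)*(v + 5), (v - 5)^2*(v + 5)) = v^2 - 25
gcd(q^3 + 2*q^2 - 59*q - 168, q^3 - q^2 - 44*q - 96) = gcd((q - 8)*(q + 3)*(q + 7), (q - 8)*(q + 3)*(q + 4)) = q^2 - 5*q - 24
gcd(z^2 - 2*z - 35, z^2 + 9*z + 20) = z + 5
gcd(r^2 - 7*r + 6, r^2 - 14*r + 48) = r - 6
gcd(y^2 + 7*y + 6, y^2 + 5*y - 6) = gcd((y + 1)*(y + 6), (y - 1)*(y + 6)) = y + 6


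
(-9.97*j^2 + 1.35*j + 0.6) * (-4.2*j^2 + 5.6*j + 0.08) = 41.874*j^4 - 61.502*j^3 + 4.2424*j^2 + 3.468*j + 0.048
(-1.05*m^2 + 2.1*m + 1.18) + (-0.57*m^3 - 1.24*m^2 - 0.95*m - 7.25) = -0.57*m^3 - 2.29*m^2 + 1.15*m - 6.07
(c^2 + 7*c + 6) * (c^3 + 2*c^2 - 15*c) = c^5 + 9*c^4 + 5*c^3 - 93*c^2 - 90*c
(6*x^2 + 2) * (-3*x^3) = -18*x^5 - 6*x^3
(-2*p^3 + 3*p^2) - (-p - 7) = -2*p^3 + 3*p^2 + p + 7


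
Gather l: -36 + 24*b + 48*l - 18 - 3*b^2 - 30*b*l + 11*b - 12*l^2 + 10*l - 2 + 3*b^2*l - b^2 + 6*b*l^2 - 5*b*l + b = -4*b^2 + 36*b + l^2*(6*b - 12) + l*(3*b^2 - 35*b + 58) - 56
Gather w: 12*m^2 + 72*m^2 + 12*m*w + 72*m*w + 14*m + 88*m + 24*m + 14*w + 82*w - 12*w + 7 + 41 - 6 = 84*m^2 + 126*m + w*(84*m + 84) + 42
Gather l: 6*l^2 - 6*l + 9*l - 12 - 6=6*l^2 + 3*l - 18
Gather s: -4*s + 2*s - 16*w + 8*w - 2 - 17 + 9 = -2*s - 8*w - 10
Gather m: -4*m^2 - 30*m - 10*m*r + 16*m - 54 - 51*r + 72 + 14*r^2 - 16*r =-4*m^2 + m*(-10*r - 14) + 14*r^2 - 67*r + 18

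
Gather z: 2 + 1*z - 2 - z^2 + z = -z^2 + 2*z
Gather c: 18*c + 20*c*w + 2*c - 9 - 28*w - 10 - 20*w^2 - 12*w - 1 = c*(20*w + 20) - 20*w^2 - 40*w - 20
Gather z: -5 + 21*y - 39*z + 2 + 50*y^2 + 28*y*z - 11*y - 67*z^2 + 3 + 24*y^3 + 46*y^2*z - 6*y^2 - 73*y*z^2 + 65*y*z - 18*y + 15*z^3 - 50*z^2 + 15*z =24*y^3 + 44*y^2 - 8*y + 15*z^3 + z^2*(-73*y - 117) + z*(46*y^2 + 93*y - 24)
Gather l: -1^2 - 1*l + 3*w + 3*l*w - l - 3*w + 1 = l*(3*w - 2)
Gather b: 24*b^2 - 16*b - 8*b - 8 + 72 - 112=24*b^2 - 24*b - 48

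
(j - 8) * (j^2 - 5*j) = j^3 - 13*j^2 + 40*j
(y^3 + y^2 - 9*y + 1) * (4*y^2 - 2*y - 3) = 4*y^5 + 2*y^4 - 41*y^3 + 19*y^2 + 25*y - 3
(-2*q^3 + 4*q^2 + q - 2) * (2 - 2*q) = 4*q^4 - 12*q^3 + 6*q^2 + 6*q - 4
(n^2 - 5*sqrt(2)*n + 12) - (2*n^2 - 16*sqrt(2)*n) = -n^2 + 11*sqrt(2)*n + 12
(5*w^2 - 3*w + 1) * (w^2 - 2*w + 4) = 5*w^4 - 13*w^3 + 27*w^2 - 14*w + 4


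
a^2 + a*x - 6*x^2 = (a - 2*x)*(a + 3*x)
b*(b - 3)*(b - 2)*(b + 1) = b^4 - 4*b^3 + b^2 + 6*b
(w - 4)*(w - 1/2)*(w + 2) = w^3 - 5*w^2/2 - 7*w + 4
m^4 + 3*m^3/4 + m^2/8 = m^2*(m + 1/4)*(m + 1/2)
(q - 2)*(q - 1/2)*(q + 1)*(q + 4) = q^4 + 5*q^3/2 - 15*q^2/2 - 5*q + 4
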